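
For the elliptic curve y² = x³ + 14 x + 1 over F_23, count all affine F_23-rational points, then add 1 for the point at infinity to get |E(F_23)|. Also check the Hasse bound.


Affine points = {(0, 1), (0, 22), (1, 4), (1, 19), (3, 1), (3, 22), (4, 11), (4, 12), (5, 9), (5, 14), (6, 5), (6, 18), (8, 2), (8, 21), (17, 0), (18, 6), (18, 17), (20, 1), (20, 22), (22, 3), (22, 20)}; affine count = 21; |E(F_23)| = 22.

Discriminant check: Δ ∝ 4a³ + 27b² = 4·14³ + 27·1² = 4·2744 + 27·1 ≡ 9 (mod 23). Nonzero ⇒ E is nonsingular.
For each x ∈ F_23, compute rhs = x³ + 14·x + 1 mod 23, then count y ∈ F_23 with y² ≡ rhs.
  x = 0: rhs = 1, matching y values: 1, 22 (2 points).
  x = 1: rhs = 16, matching y values: 4, 19 (2 points).
  x = 2: rhs = 14, matching y values: none (0 points).
  x = 3: rhs = 1, matching y values: 1, 22 (2 points).
  x = 4: rhs = 6, matching y values: 11, 12 (2 points).
  x = 5: rhs = 12, matching y values: 9, 14 (2 points).
  x = 6: rhs = 2, matching y values: 5, 18 (2 points).
  x = 7: rhs = 5, matching y values: none (0 points).
  x = 8: rhs = 4, matching y values: 2, 21 (2 points).
  x = 9: rhs = 5, matching y values: none (0 points).
  x = 10: rhs = 14, matching y values: none (0 points).
  x = 11: rhs = 14, matching y values: none (0 points).
  x = 12: rhs = 11, matching y values: none (0 points).
  x = 13: rhs = 11, matching y values: none (0 points).
  x = 14: rhs = 20, matching y values: none (0 points).
  x = 15: rhs = 21, matching y values: none (0 points).
  x = 16: rhs = 20, matching y values: none (0 points).
  x = 17: rhs = 0, matching y values: 0 (1 points).
  x = 18: rhs = 13, matching y values: 6, 17 (2 points).
  x = 19: rhs = 19, matching y values: none (0 points).
  x = 20: rhs = 1, matching y values: 1, 22 (2 points).
  x = 21: rhs = 11, matching y values: none (0 points).
  x = 22: rhs = 9, matching y values: 3, 20 (2 points).
Total affine count: 21.
Full point count |E(F_23)| = 21 + 1 = 22.
Hasse bound: |22 − (23+1)| = |-2| = 2 ≤ 2√23 ≈ 9.5917 ✓.


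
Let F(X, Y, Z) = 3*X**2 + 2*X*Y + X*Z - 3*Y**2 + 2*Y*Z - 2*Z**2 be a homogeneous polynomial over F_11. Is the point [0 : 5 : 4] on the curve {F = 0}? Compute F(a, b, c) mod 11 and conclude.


F(0,5,4) ≡ 10 (mod 11); P is NOT on the curve.

Evaluate F(0, 5, 4) term-by-term (mod 11).
  3*X**2 ↦ 3·0·1·1 = 0
  2*X*Y ↦ 2·0·5·1 = 0
  X*Z ↦ 1·0·1·4 = 0
  -3*Y**2 ↦ -3·1·25·1 = -75
  2*Y*Z ↦ 2·1·5·4 = 40
  -2*Z**2 ↦ -2·1·1·16 = -32
Sum: F(0, 5, 4) = (0) + (0) + (0) + (-75) + (40) + (-32) = -67.
Reducing mod 11: -67 ≡ 10 (mod 11).
Since F(a, b, c) ≡ 10 ≠ 0 (mod 11), P does NOT lie on the curve.


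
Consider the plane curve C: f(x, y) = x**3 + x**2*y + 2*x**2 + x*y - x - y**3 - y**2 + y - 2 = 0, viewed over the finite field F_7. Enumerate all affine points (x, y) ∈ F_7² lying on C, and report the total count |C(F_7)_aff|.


Affine F_7-points: {(0, 3), (0, 5), (1, 0), (2, 2), (5, 0), (6, 0)}; count = 6.

For each of the 49 pairs (x, y) ∈ F_7², evaluate f(x, y) mod 7. Record the zeros.
  x = 0: [0↦5, 1↦4, 2↦2, 3↦0, 4↦6, 5↦0, 6↦4]  zeros at y ∈ {3, 5}
  x = 1: [0↦0, 1↦1, 2↦1, 3↦1, 4↦2, 5↦5, 6↦4]  zeros at y ∈ {0}
  x = 2: [0↦5, 1↦3, 2↦0, 3↦4, 4↦2, 5↦2, 6↦5]  zeros at y ∈ {2}
  x = 3: [0↦5, 1↦2, 2↦5, 3↦1, 4↦5, 5↦4, 6↦6]  zeros at y ∈ ∅
  x = 4: [0↦6, 1↦4, 2↦1, 3↦5, 4↦3, 5↦3, 6↦6]  zeros at y ∈ ∅
  x = 5: [0↦0, 1↦1, 2↦1, 3↦1, 4↦2, 5↦5, 6↦4]  zeros at y ∈ {0}
  x = 6: [0↦0, 1↦6, 2↦4, 3↦2, 4↦1, 5↦2, 6↦6]  zeros at y ∈ {0}
Collecting zeros: affine points = {(0, 3), (0, 5), (1, 0), (2, 2), (5, 0), (6, 0)}.
Total count |C(F_7)_aff| = 6.


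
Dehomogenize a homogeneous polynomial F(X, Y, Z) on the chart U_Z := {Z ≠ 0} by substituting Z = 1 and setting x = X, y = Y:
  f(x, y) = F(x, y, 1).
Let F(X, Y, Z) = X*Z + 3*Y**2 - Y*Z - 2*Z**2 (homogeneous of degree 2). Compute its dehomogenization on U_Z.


f(x, y) = x + 3*y**2 - y - 2

On U_Z we set Z = 1. Each monomial c·X^i·Y^j·Z^k in F becomes c·x^i·y^j·1^k = c·x^i·y^j.
Substituting Z = 1: F(X, Y, 1) = x + 3*y**2 - y - 2.
Note: deg(f) ≤ deg(F) = 2; strict inequality happens when F is divisible by Z (lost terms).


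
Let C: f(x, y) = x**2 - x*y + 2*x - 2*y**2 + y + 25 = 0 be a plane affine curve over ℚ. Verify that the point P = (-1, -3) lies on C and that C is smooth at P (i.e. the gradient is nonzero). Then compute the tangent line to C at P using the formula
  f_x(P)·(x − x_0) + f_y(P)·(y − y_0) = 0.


Tangent line at P: 3*x + 14*y + 45 = 0.

Step 1: f(-1, -3) = 0, so P lies on C.
Step 2: partial derivatives
  f_x(x, y) = 2*x - y + 2, f_y(x, y) = -x - 4*y + 1.
  f_x(P) = 3, f_y(P) = 14 (gradient nonzero, so P is smooth).
Step 3: tangent line at P: 3·(x − -1) + 14·(y − -3) = 0.
Expanding: 3*x + 14*y + 45 = 0.


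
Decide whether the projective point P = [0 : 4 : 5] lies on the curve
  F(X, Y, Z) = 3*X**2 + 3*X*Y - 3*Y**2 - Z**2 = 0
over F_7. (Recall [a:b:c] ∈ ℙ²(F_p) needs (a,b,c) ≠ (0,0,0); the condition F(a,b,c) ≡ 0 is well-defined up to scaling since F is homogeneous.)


F(0,4,5) ≡ 4 (mod 7); P is NOT on the curve.

Evaluate F(0, 4, 5) term-by-term (mod 7).
  3*X**2 ↦ 3·0·1·1 = 0
  3*X*Y ↦ 3·0·4·1 = 0
  -3*Y**2 ↦ -3·1·16·1 = -48
  -Z**2 ↦ -1·1·1·25 = -25
Sum: F(0, 4, 5) = (0) + (0) + (-48) + (-25) = -73.
Reducing mod 7: -73 ≡ 4 (mod 7).
Since F(a, b, c) ≡ 4 ≠ 0 (mod 7), P does NOT lie on the curve.


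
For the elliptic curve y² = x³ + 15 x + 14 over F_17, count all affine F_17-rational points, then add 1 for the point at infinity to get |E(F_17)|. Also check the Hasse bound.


Affine points = {(1, 8), (1, 9), (2, 1), (2, 16), (3, 1), (3, 16), (4, 6), (4, 11), (8, 0), (10, 5), (10, 12), (12, 1), (12, 16), (13, 3), (13, 14), (16, 7), (16, 10)}; affine count = 17; |E(F_17)| = 18.

Discriminant check: Δ ∝ 4a³ + 27b² = 4·15³ + 27·14² = 4·3375 + 27·196 ≡ 7 (mod 17). Nonzero ⇒ E is nonsingular.
For each x ∈ F_17, compute rhs = x³ + 15·x + 14 mod 17, then count y ∈ F_17 with y² ≡ rhs.
  x = 0: rhs = 14, matching y values: none (0 points).
  x = 1: rhs = 13, matching y values: 8, 9 (2 points).
  x = 2: rhs = 1, matching y values: 1, 16 (2 points).
  x = 3: rhs = 1, matching y values: 1, 16 (2 points).
  x = 4: rhs = 2, matching y values: 6, 11 (2 points).
  x = 5: rhs = 10, matching y values: none (0 points).
  x = 6: rhs = 14, matching y values: none (0 points).
  x = 7: rhs = 3, matching y values: none (0 points).
  x = 8: rhs = 0, matching y values: 0 (1 points).
  x = 9: rhs = 11, matching y values: none (0 points).
  x = 10: rhs = 8, matching y values: 5, 12 (2 points).
  x = 11: rhs = 14, matching y values: none (0 points).
  x = 12: rhs = 1, matching y values: 1, 16 (2 points).
  x = 13: rhs = 9, matching y values: 3, 14 (2 points).
  x = 14: rhs = 10, matching y values: none (0 points).
  x = 15: rhs = 10, matching y values: none (0 points).
  x = 16: rhs = 15, matching y values: 7, 10 (2 points).
Total affine count: 17.
Full point count |E(F_17)| = 17 + 1 = 18.
Hasse bound: |18 − (17+1)| = |0| = 0 ≤ 2√17 ≈ 8.2462 ✓.


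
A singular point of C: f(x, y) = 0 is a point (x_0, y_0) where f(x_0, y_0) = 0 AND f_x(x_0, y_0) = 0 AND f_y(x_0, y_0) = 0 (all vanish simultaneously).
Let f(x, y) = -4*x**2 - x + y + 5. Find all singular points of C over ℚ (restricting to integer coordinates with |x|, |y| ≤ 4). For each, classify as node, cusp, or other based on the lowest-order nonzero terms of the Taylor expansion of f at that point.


No singular points in the scanned grid; C is smooth there.

Compute partial derivatives:
  f_x = -8*x - 1.
  f_y = 1.
f_y = 1 is a nonzero constant, so f_y never vanishes: no point (x, y) can satisfy f = f_x = f_y = 0. In particular no (x, y) ∈ {−4, ..., 4}² is singular; the curve is smooth.


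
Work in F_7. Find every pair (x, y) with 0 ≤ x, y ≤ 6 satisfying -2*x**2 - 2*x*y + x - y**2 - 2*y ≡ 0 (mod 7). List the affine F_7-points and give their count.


Affine F_7-points: {(0, 0), (0, 5), (3, 2), (3, 4), (4, 0), (4, 4), (6, 2), (6, 5)}; count = 8.

For each of the 49 pairs (x, y) ∈ F_7², evaluate f(x, y) mod 7. Record the zeros.
  x = 0: [0↦0, 1↦4, 2↦6, 3↦6, 4↦4, 5↦0, 6↦1]  zeros at y ∈ {0, 5}
  x = 1: [0↦6, 1↦1, 2↦1, 3↦6, 4↦2, 5↦3, 6↦2]  zeros at y ∈ ∅
  x = 2: [0↦1, 1↦1, 2↦6, 3↦2, 4↦3, 5↦2, 6↦6]  zeros at y ∈ ∅
  x = 3: [0↦6, 1↦4, 2↦0, 3↦1, 4↦0, 5↦4, 6↦6]  zeros at y ∈ {2, 4}
  x = 4: [0↦0, 1↦3, 2↦4, 3↦3, 4↦0, 5↦2, 6↦2]  zeros at y ∈ {0, 4}
  x = 5: [0↦4, 1↦5, 2↦4, 3↦1, 4↦3, 5↦3, 6↦1]  zeros at y ∈ ∅
  x = 6: [0↦4, 1↦3, 2↦0, 3↦2, 4↦2, 5↦0, 6↦3]  zeros at y ∈ {2, 5}
Collecting zeros: affine points = {(0, 0), (0, 5), (3, 2), (3, 4), (4, 0), (4, 4), (6, 2), (6, 5)}.
Total count |C(F_7)_aff| = 8.


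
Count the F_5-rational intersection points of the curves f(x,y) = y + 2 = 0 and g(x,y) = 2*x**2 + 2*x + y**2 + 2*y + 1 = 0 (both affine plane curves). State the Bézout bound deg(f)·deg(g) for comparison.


Common zeros: {(1, 3), (3, 3)}; count = 2; Bézout bound = 2.

deg(f) = 1, deg(g) = 2, so Bézout bound = 2.
Scan x ∈ F_5. For each x, list the y ∈ F_5 with f(x, y) ≡ 0 and those with g(x, y) ≡ 0 (mod 5); the common zeros in that column are the intersection.
  x = 0: f ≡ 0 at y ∈ {3}; g ≡ 0 at y ∈ {4}; common: ∅.
  x = 1: f ≡ 0 at y ∈ {3}; g ≡ 0 at y ∈ {0, 3}; common: {3}.
  x = 2: f ≡ 0 at y ∈ {3}; g ≡ 0 at y ∈ ∅; common: ∅.
  x = 3: f ≡ 0 at y ∈ {3}; g ≡ 0 at y ∈ {0, 3}; common: {3}.
  x = 4: f ≡ 0 at y ∈ {3}; g ≡ 0 at y ∈ {4}; common: ∅.
Collecting: common zeros = {(1, 3), (3, 3)}, so the count is 2.
Comparison with the Bézout bound: 2 ≤ 2 = deg(f)·deg(g), as expected for curves with no common component (the bound is attained).


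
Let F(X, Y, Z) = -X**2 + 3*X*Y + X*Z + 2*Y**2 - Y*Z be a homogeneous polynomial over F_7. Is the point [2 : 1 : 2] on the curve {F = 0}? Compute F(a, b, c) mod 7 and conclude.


F(2,1,2) ≡ 6 (mod 7); P is NOT on the curve.

Evaluate F(2, 1, 2) term-by-term (mod 7).
  -X**2 ↦ -1·4·1·1 = -4
  3*X*Y ↦ 3·2·1·1 = 6
  X*Z ↦ 1·2·1·2 = 4
  2*Y**2 ↦ 2·1·1·1 = 2
  -Y*Z ↦ -1·1·1·2 = -2
Sum: F(2, 1, 2) = (-4) + (6) + (4) + (2) + (-2) = 6.
Reducing mod 7: 6 ≡ 6 (mod 7).
Since F(a, b, c) ≡ 6 ≠ 0 (mod 7), P does NOT lie on the curve.


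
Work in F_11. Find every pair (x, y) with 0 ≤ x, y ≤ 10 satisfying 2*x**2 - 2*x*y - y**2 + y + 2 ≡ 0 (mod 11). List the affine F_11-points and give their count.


Affine F_11-points: {(0, 2), (0, 10), (2, 2), (2, 6), (4, 6), (4, 9), (5, 4), (5, 9), (10, 4), (10, 10)}; count = 10.

For each of the 121 pairs (x, y) ∈ F_11², evaluate f(x, y) mod 11. Record the zeros.
  x = 0: [0↦2, 1↦2, 2↦0, 3↦7, 4↦1, 5↦4, 6↦5, 7↦4, 8↦1, 9↦7, 10↦0]  zeros at y ∈ {2, 10}
  x = 1: [0↦4, 1↦2, 2↦9, 3↦3, 4↦6, 5↦7, 6↦6, 7↦3, 8↦9, 9↦2, 10↦4]  zeros at y ∈ ∅
  x = 2: [0↦10, 1↦6, 2↦0, 3↦3, 4↦4, 5↦3, 6↦0, 7↦6, 8↦10, 9↦1, 10↦1]  zeros at y ∈ {2, 6}
  x = 3: [0↦9, 1↦3, 2↦6, 3↦7, 4↦6, 5↦3, 6↦9, 7↦2, 8↦4, 9↦4, 10↦2]  zeros at y ∈ ∅
  x = 4: [0↦1, 1↦4, 2↦5, 3↦4, 4↦1, 5↦7, 6↦0, 7↦2, 8↦2, 9↦0, 10↦7]  zeros at y ∈ {6, 9}
  x = 5: [0↦8, 1↦9, 2↦8, 3↦5, 4↦0, 5↦4, 6↦6, 7↦6, 8↦4, 9↦0, 10↦5]  zeros at y ∈ {4, 9}
  x = 6: [0↦8, 1↦7, 2↦4, 3↦10, 4↦3, 5↦5, 6↦5, 7↦3, 8↦10, 9↦4, 10↦7]  zeros at y ∈ ∅
  x = 7: [0↦1, 1↦9, 2↦4, 3↦8, 4↦10, 5↦10, 6↦8, 7↦4, 8↦9, 9↦1, 10↦2]  zeros at y ∈ ∅
  x = 8: [0↦9, 1↦4, 2↦8, 3↦10, 4↦10, 5↦8, 6↦4, 7↦9, 8↦1, 9↦2, 10↦1]  zeros at y ∈ ∅
  x = 9: [0↦10, 1↦3, 2↦5, 3↦5, 4↦3, 5↦10, 6↦4, 7↦7, 8↦8, 9↦7, 10↦4]  zeros at y ∈ ∅
  x = 10: [0↦4, 1↦6, 2↦6, 3↦4, 4↦0, 5↦5, 6↦8, 7↦9, 8↦8, 9↦5, 10↦0]  zeros at y ∈ {4, 10}
Collecting zeros: affine points = {(0, 2), (0, 10), (2, 2), (2, 6), (4, 6), (4, 9), (5, 4), (5, 9), (10, 4), (10, 10)}.
Total count |C(F_11)_aff| = 10.


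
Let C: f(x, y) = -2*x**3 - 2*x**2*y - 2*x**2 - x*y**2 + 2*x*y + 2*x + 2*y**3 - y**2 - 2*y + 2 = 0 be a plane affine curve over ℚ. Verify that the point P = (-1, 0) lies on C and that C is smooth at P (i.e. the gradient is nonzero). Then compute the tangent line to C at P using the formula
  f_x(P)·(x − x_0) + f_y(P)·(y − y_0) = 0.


Tangent line at P: -6*y = 0.

Step 1: f(-1, 0) = 0, so P lies on C.
Step 2: partial derivatives
  f_x(x, y) = -6*x**2 - 4*x*y - 4*x - y**2 + 2*y + 2, f_y(x, y) = -2*x**2 - 2*x*y + 2*x + 6*y**2 - 2*y - 2.
  f_x(P) = 0, f_y(P) = -6 (gradient nonzero, so P is smooth).
Step 3: tangent line at P: 0·(x − -1) + -6·(y − 0) = 0.
Expanding: -6*y = 0.


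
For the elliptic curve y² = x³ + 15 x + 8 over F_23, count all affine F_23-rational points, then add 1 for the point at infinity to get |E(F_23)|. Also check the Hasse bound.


Affine points = {(0, 10), (0, 13), (1, 1), (1, 22), (2, 0), (5, 1), (5, 22), (10, 10), (10, 13), (11, 3), (11, 20), (13, 10), (13, 13), (14, 8), (14, 15), (17, 1), (17, 22), (21, 4), (21, 19)}; affine count = 19; |E(F_23)| = 20.

Discriminant check: Δ ∝ 4a³ + 27b² = 4·15³ + 27·8² = 4·3375 + 27·64 ≡ 2 (mod 23). Nonzero ⇒ E is nonsingular.
For each x ∈ F_23, compute rhs = x³ + 15·x + 8 mod 23, then count y ∈ F_23 with y² ≡ rhs.
  x = 0: rhs = 8, matching y values: 10, 13 (2 points).
  x = 1: rhs = 1, matching y values: 1, 22 (2 points).
  x = 2: rhs = 0, matching y values: 0 (1 points).
  x = 3: rhs = 11, matching y values: none (0 points).
  x = 4: rhs = 17, matching y values: none (0 points).
  x = 5: rhs = 1, matching y values: 1, 22 (2 points).
  x = 6: rhs = 15, matching y values: none (0 points).
  x = 7: rhs = 19, matching y values: none (0 points).
  x = 8: rhs = 19, matching y values: none (0 points).
  x = 9: rhs = 21, matching y values: none (0 points).
  x = 10: rhs = 8, matching y values: 10, 13 (2 points).
  x = 11: rhs = 9, matching y values: 3, 20 (2 points).
  x = 12: rhs = 7, matching y values: none (0 points).
  x = 13: rhs = 8, matching y values: 10, 13 (2 points).
  x = 14: rhs = 18, matching y values: 8, 15 (2 points).
  x = 15: rhs = 20, matching y values: none (0 points).
  x = 16: rhs = 20, matching y values: none (0 points).
  x = 17: rhs = 1, matching y values: 1, 22 (2 points).
  x = 18: rhs = 15, matching y values: none (0 points).
  x = 19: rhs = 22, matching y values: none (0 points).
  x = 20: rhs = 5, matching y values: none (0 points).
  x = 21: rhs = 16, matching y values: 4, 19 (2 points).
  x = 22: rhs = 15, matching y values: none (0 points).
Total affine count: 19.
Full point count |E(F_23)| = 19 + 1 = 20.
Hasse bound: |20 − (23+1)| = |-4| = 4 ≤ 2√23 ≈ 9.5917 ✓.


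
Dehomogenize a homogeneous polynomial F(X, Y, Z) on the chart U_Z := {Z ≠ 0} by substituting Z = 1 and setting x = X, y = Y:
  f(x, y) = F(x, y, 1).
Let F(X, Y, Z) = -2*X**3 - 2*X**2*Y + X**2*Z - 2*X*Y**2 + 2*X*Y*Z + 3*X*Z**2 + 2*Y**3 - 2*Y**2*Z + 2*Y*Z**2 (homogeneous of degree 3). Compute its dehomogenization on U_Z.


f(x, y) = -2*x**3 - 2*x**2*y + x**2 - 2*x*y**2 + 2*x*y + 3*x + 2*y**3 - 2*y**2 + 2*y

On U_Z we set Z = 1. Each monomial c·X^i·Y^j·Z^k in F becomes c·x^i·y^j·1^k = c·x^i·y^j.
Substituting Z = 1: F(X, Y, 1) = -2*x**3 - 2*x**2*y + x**2 - 2*x*y**2 + 2*x*y + 3*x + 2*y**3 - 2*y**2 + 2*y.
Note: deg(f) ≤ deg(F) = 3; strict inequality happens when F is divisible by Z (lost terms).


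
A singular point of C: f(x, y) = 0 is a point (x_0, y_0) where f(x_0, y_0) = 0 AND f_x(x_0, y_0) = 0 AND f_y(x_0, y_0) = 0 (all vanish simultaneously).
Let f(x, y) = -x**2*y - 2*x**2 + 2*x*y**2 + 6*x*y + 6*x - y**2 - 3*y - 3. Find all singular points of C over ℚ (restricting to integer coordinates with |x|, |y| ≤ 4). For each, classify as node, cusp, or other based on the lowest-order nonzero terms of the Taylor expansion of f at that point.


Singular points: {(1, -1)}; classification: node.

Compute partial derivatives:
  f_x = -2*x*y - 4*x + 2*y**2 + 6*y + 6.
  f_y = -x**2 + 4*x*y + 6*x - 2*y - 3.
Scan x_0 ∈ {−4, ..., 4}. For each x_0, f_y(x_0, y) is a polynomial in y; find its integer roots y ∈ {−4, ..., 4}, then test f_x and f at those candidates.
  x = -4: f_y(-4, y) = -18*y - 43; no integer root y with |y| ≤ 4.
  x = -3: f_y(-3, y) = -14*y - 30; no integer root y with |y| ≤ 4.
  x = -2: f_y(-2, y) = -10*y - 19; no integer root y with |y| ≤ 4.
  x = -1: f_y(-1, y) = -6*y - 10; no integer root y with |y| ≤ 4.
  x = 0: f_y(0, y) = -2*y - 3; no integer root y with |y| ≤ 4.
  x = 1: f_y(1, y) = 2*y + 2; vanishes at y ∈ {-1}. (1, -1): f_x = 0, f = 0 — SINGULAR.
  x = 2: f_y(2, y) = 6*y + 5; no integer root y with |y| ≤ 4.
  x = 3: f_y(3, y) = 10*y + 6; no integer root y with |y| ≤ 4.
  x = 4: f_y(4, y) = 14*y + 5; no integer root y with |y| ≤ 4.
Only singular point on the grid: (1, -1).
Classify: substitute x = 1 + u, y = -1 + v and expand: f = -u**2*v - u**2 + 2*u*v**2 + v**2.
No constant or linear terms (consistent with a singular point). Quadratic part: -u**2 + v**2. Cubic part: -u**2*v + 2*u*v**2.
The quadratic part v**2 - u**2 = (v − u)(v + u) splits into two distinct linear factors, so there are two distinct tangent lines y − -1 = ±(x − 1) — this is a node (ordinary double point).
Classification: node.


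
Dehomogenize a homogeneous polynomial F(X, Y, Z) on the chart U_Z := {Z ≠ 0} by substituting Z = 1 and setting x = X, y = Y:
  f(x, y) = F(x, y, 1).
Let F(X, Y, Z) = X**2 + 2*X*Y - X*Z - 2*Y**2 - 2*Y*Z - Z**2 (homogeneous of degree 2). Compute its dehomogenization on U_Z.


f(x, y) = x**2 + 2*x*y - x - 2*y**2 - 2*y - 1

On U_Z we set Z = 1. Each monomial c·X^i·Y^j·Z^k in F becomes c·x^i·y^j·1^k = c·x^i·y^j.
Substituting Z = 1: F(X, Y, 1) = x**2 + 2*x*y - x - 2*y**2 - 2*y - 1.
Note: deg(f) ≤ deg(F) = 2; strict inequality happens when F is divisible by Z (lost terms).


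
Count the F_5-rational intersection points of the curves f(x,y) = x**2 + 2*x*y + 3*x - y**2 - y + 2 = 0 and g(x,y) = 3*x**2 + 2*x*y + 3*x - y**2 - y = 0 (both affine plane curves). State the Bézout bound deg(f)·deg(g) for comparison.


Common zeros: {(1, 3), (4, 0), (4, 2)}; count = 3; Bézout bound = 4.

deg(f) = 2, deg(g) = 2, so Bézout bound = 4.
Scan x ∈ F_5. For each x, list the y ∈ F_5 with f(x, y) ≡ 0 and those with g(x, y) ≡ 0 (mod 5); the common zeros in that column are the intersection.
  x = 0: f ≡ 0 at y ∈ {1, 3}; g ≡ 0 at y ∈ {0, 4}; common: ∅.
  x = 1: f ≡ 0 at y ∈ {3}; g ≡ 0 at y ∈ {3}; common: {3}.
  x = 2: f ≡ 0 at y ∈ ∅; g ≡ 0 at y ∈ {1, 2}; common: ∅.
  x = 3: f ≡ 0 at y ∈ {0}; g ≡ 0 at y ∈ {1, 4}; common: ∅.
  x = 4: f ≡ 0 at y ∈ {0, 2}; g ≡ 0 at y ∈ {0, 2}; common: {0, 2}.
Collecting: common zeros = {(1, 3), (4, 0), (4, 2)}, so the count is 3.
Comparison with the Bézout bound: 3 ≤ 4 = deg(f)·deg(g), as expected for curves with no common component (the affine F_5-count falls short of the bound because intersections may lie at infinity, over extension fields, or carry multiplicity).


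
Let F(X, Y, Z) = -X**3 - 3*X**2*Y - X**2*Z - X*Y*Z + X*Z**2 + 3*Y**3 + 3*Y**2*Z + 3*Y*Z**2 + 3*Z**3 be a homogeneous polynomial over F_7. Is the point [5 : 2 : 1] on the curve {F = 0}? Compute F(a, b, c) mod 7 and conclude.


F(5,2,1) ≡ 6 (mod 7); P is NOT on the curve.

Evaluate F(5, 2, 1) term-by-term (mod 7).
  -X**3 ↦ -1·125·1·1 = -125
  -3*X**2*Y ↦ -3·25·2·1 = -150
  -X**2*Z ↦ -1·25·1·1 = -25
  -X*Y*Z ↦ -1·5·2·1 = -10
  X*Z**2 ↦ 1·5·1·1 = 5
  3*Y**3 ↦ 3·1·8·1 = 24
  3*Y**2*Z ↦ 3·1·4·1 = 12
  3*Y*Z**2 ↦ 3·1·2·1 = 6
  3*Z**3 ↦ 3·1·1·1 = 3
Sum: F(5, 2, 1) = (-125) + (-150) + (-25) + (-10) + (5) + (24) + (12) + (6) + (3) = -260.
Reducing mod 7: -260 ≡ 6 (mod 7).
Since F(a, b, c) ≡ 6 ≠ 0 (mod 7), P does NOT lie on the curve.


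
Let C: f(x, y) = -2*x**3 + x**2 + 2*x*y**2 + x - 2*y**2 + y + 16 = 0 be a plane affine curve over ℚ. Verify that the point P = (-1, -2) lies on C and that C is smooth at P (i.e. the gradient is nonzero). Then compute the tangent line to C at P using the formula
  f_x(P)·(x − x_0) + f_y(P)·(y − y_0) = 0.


Tangent line at P: x + 17*y + 35 = 0.

Step 1: f(-1, -2) = 0, so P lies on C.
Step 2: partial derivatives
  f_x(x, y) = -6*x**2 + 2*x + 2*y**2 + 1, f_y(x, y) = 4*x*y - 4*y + 1.
  f_x(P) = 1, f_y(P) = 17 (gradient nonzero, so P is smooth).
Step 3: tangent line at P: 1·(x − -1) + 17·(y − -2) = 0.
Expanding: x + 17*y + 35 = 0.


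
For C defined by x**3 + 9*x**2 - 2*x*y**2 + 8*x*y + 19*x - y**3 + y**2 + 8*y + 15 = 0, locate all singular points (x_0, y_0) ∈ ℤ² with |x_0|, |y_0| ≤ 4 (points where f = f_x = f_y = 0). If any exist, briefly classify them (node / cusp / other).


Singular points: {(-3, 2)}; classification: cusp.

Compute partial derivatives:
  f_x = 3*x**2 + 18*x - 2*y**2 + 8*y + 19.
  f_y = -4*x*y + 8*x - 3*y**2 + 2*y + 8.
Scan x_0 ∈ {−4, ..., 4}. For each x_0, f_y(x_0, y) is a polynomial in y; find its integer roots y ∈ {−4, ..., 4}, then test f_x and f at those candidates.
  x = -4: f_y(-4, y) = -3*y**2 + 18*y - 24; vanishes at y ∈ {2, 4}. (-4, 2): f_x = 3 ≠ 0; (-4, 4): f_x = -5 ≠ 0.
  x = -3: f_y(-3, y) = -3*y**2 + 14*y - 16; vanishes at y ∈ {2}. (-3, 2): f_x = 0, f = 0 — SINGULAR.
  x = -2: f_y(-2, y) = -3*y**2 + 10*y - 8; vanishes at y ∈ {2}. (-2, 2): f_x = 3 ≠ 0.
  x = -1: f_y(-1, y) = -3*y**2 + 6*y; vanishes at y ∈ {0, 2}. (-1, 0): f_x = 4 ≠ 0; (-1, 2): f_x = 12 ≠ 0.
  x = 0: f_y(0, y) = -3*y**2 + 2*y + 8; vanishes at y ∈ {2}. (0, 2): f_x = 27 ≠ 0.
  x = 1: f_y(1, y) = -3*y**2 - 2*y + 16; vanishes at y ∈ {2}. (1, 2): f_x = 48 ≠ 0.
  x = 2: f_y(2, y) = -3*y**2 - 6*y + 24; vanishes at y ∈ {-4, 2}. (2, -4): f_x = 3 ≠ 0; (2, 2): f_x = 75 ≠ 0.
  x = 3: f_y(3, y) = -3*y**2 - 10*y + 32; vanishes at y ∈ {2}. (3, 2): f_x = 108 ≠ 0.
  x = 4: f_y(4, y) = -3*y**2 - 14*y + 40; vanishes at y ∈ {2}. (4, 2): f_x = 147 ≠ 0.
Only singular point on the grid: (-3, 2).
Classify: substitute x = -3 + u, y = 2 + v and expand: f = u**3 - 2*u*v**2 - v**3 + v**2.
No constant or linear terms (consistent with a singular point). Quadratic part: v**2. Cubic part: u**3 - 2*u*v**2 - v**3.
The quadratic part v**2 is a perfect square, so there is a single (double) tangent line v = 0, i.e. y = 2. Restricting the cubic part to that line (v = 0) leaves u**3 ≠ 0, so f is not divisible by v and the branch is v² ≈ -u**3 to lowest order — this is a cusp.
Classification: cusp.


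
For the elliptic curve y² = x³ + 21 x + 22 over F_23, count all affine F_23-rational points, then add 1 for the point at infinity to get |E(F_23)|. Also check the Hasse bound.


Affine points = {(2, 7), (2, 16), (4, 3), (4, 20), (7, 11), (7, 12), (8, 9), (8, 14), (10, 6), (10, 17), (12, 1), (12, 22), (13, 10), (13, 13), (14, 1), (14, 22), (15, 3), (15, 20), (17, 5), (17, 18), (19, 9), (19, 14), (20, 1), (20, 22), (21, 8), (21, 15), (22, 0)}; affine count = 27; |E(F_23)| = 28.

Discriminant check: Δ ∝ 4a³ + 27b² = 4·21³ + 27·22² = 4·9261 + 27·484 ≡ 18 (mod 23). Nonzero ⇒ E is nonsingular.
For each x ∈ F_23, compute rhs = x³ + 21·x + 22 mod 23, then count y ∈ F_23 with y² ≡ rhs.
  x = 0: rhs = 22, matching y values: none (0 points).
  x = 1: rhs = 21, matching y values: none (0 points).
  x = 2: rhs = 3, matching y values: 7, 16 (2 points).
  x = 3: rhs = 20, matching y values: none (0 points).
  x = 4: rhs = 9, matching y values: 3, 20 (2 points).
  x = 5: rhs = 22, matching y values: none (0 points).
  x = 6: rhs = 19, matching y values: none (0 points).
  x = 7: rhs = 6, matching y values: 11, 12 (2 points).
  x = 8: rhs = 12, matching y values: 9, 14 (2 points).
  x = 9: rhs = 20, matching y values: none (0 points).
  x = 10: rhs = 13, matching y values: 6, 17 (2 points).
  x = 11: rhs = 20, matching y values: none (0 points).
  x = 12: rhs = 1, matching y values: 1, 22 (2 points).
  x = 13: rhs = 8, matching y values: 10, 13 (2 points).
  x = 14: rhs = 1, matching y values: 1, 22 (2 points).
  x = 15: rhs = 9, matching y values: 3, 20 (2 points).
  x = 16: rhs = 15, matching y values: none (0 points).
  x = 17: rhs = 2, matching y values: 5, 18 (2 points).
  x = 18: rhs = 22, matching y values: none (0 points).
  x = 19: rhs = 12, matching y values: 9, 14 (2 points).
  x = 20: rhs = 1, matching y values: 1, 22 (2 points).
  x = 21: rhs = 18, matching y values: 8, 15 (2 points).
  x = 22: rhs = 0, matching y values: 0 (1 points).
Total affine count: 27.
Full point count |E(F_23)| = 27 + 1 = 28.
Hasse bound: |28 − (23+1)| = |4| = 4 ≤ 2√23 ≈ 9.5917 ✓.


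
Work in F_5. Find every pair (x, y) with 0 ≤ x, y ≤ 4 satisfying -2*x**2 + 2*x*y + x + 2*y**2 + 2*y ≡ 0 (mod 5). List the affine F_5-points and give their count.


Affine F_5-points: {(0, 0), (0, 4), (1, 1), (1, 2), (2, 3), (2, 4), (3, 0), (3, 1), (4, 2), (4, 3)}; count = 10.

For each of the 25 pairs (x, y) ∈ F_5², evaluate f(x, y) mod 5. Record the zeros.
  x = 0: [0↦0, 1↦4, 2↦2, 3↦4, 4↦0]  zeros at y ∈ {0, 4}
  x = 1: [0↦4, 1↦0, 2↦0, 3↦4, 4↦2]  zeros at y ∈ {1, 2}
  x = 2: [0↦4, 1↦2, 2↦4, 3↦0, 4↦0]  zeros at y ∈ {3, 4}
  x = 3: [0↦0, 1↦0, 2↦4, 3↦2, 4↦4]  zeros at y ∈ {0, 1}
  x = 4: [0↦2, 1↦4, 2↦0, 3↦0, 4↦4]  zeros at y ∈ {2, 3}
Collecting zeros: affine points = {(0, 0), (0, 4), (1, 1), (1, 2), (2, 3), (2, 4), (3, 0), (3, 1), (4, 2), (4, 3)}.
Total count |C(F_5)_aff| = 10.


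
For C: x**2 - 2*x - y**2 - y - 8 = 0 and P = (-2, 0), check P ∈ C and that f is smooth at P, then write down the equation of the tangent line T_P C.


Tangent line at P: -6*x - y - 12 = 0.

Step 1: f(-2, 0) = 0, so P lies on C.
Step 2: partial derivatives
  f_x(x, y) = 2*x - 2, f_y(x, y) = -2*y - 1.
  f_x(P) = -6, f_y(P) = -1 (gradient nonzero, so P is smooth).
Step 3: tangent line at P: -6·(x − -2) + -1·(y − 0) = 0.
Expanding: -6*x - y - 12 = 0.


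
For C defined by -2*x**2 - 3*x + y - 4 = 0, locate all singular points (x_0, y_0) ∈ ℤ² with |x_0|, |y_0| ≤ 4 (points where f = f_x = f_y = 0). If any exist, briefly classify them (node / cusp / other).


No singular points in the scanned grid; C is smooth there.

Compute partial derivatives:
  f_x = -4*x - 3.
  f_y = 1.
f_y = 1 is a nonzero constant, so f_y never vanishes: no point (x, y) can satisfy f = f_x = f_y = 0. In particular no (x, y) ∈ {−4, ..., 4}² is singular; the curve is smooth.


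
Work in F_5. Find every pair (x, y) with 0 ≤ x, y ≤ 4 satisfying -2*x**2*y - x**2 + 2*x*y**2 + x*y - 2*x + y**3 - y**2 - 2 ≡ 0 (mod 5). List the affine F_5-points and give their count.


Affine F_5-points: {(1, 0), (1, 2), (2, 0), (3, 3), (4, 3)}; count = 5.

For each of the 25 pairs (x, y) ∈ F_5², evaluate f(x, y) mod 5. Record the zeros.
  x = 0: [0↦3, 1↦3, 2↦2, 3↦1, 4↦1]  zeros at y ∈ ∅
  x = 1: [0↦0, 1↦1, 2↦0, 3↦3, 4↦1]  zeros at y ∈ {0, 2}
  x = 2: [0↦0, 1↦3, 2↦3, 3↦1, 4↦3]  zeros at y ∈ {0}
  x = 3: [0↦3, 1↦4, 2↦1, 3↦0, 4↦2]  zeros at y ∈ {3}
  x = 4: [0↦4, 1↦4, 2↦4, 3↦0, 4↦3]  zeros at y ∈ {3}
Collecting zeros: affine points = {(1, 0), (1, 2), (2, 0), (3, 3), (4, 3)}.
Total count |C(F_5)_aff| = 5.


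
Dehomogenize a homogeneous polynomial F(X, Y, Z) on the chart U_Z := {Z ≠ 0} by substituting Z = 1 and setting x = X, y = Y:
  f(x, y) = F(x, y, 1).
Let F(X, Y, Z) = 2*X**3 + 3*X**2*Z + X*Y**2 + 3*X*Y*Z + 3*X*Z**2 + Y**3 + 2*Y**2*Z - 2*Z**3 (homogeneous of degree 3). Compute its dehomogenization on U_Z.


f(x, y) = 2*x**3 + 3*x**2 + x*y**2 + 3*x*y + 3*x + y**3 + 2*y**2 - 2

On U_Z we set Z = 1. Each monomial c·X^i·Y^j·Z^k in F becomes c·x^i·y^j·1^k = c·x^i·y^j.
Substituting Z = 1: F(X, Y, 1) = 2*x**3 + 3*x**2 + x*y**2 + 3*x*y + 3*x + y**3 + 2*y**2 - 2.
Note: deg(f) ≤ deg(F) = 3; strict inequality happens when F is divisible by Z (lost terms).


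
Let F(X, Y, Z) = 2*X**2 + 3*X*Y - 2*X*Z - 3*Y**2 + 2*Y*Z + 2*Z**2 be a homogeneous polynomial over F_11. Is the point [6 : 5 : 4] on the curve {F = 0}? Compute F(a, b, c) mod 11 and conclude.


F(6,5,4) ≡ 1 (mod 11); P is NOT on the curve.

Evaluate F(6, 5, 4) term-by-term (mod 11).
  2*X**2 ↦ 2·36·1·1 = 72
  3*X*Y ↦ 3·6·5·1 = 90
  -2*X*Z ↦ -2·6·1·4 = -48
  -3*Y**2 ↦ -3·1·25·1 = -75
  2*Y*Z ↦ 2·1·5·4 = 40
  2*Z**2 ↦ 2·1·1·16 = 32
Sum: F(6, 5, 4) = (72) + (90) + (-48) + (-75) + (40) + (32) = 111.
Reducing mod 11: 111 ≡ 1 (mod 11).
Since F(a, b, c) ≡ 1 ≠ 0 (mod 11), P does NOT lie on the curve.


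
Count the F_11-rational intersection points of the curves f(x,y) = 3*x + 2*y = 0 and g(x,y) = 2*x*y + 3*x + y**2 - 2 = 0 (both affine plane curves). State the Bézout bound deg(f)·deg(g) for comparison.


Common zeros: {(6, 2), (9, 3)}; count = 2; Bézout bound = 2.

deg(f) = 1, deg(g) = 2, so Bézout bound = 2.
Scan x ∈ F_11. For each x, list the y ∈ F_11 with f(x, y) ≡ 0 and those with g(x, y) ≡ 0 (mod 11); the common zeros in that column are the intersection.
  x = 0: f ≡ 0 at y ∈ {0}; g ≡ 0 at y ∈ ∅; common: ∅.
  x = 1: f ≡ 0 at y ∈ {4}; g ≡ 0 at y ∈ {10}; common: ∅.
  x = 2: f ≡ 0 at y ∈ {8}; g ≡ 0 at y ∈ {9}; common: ∅.
  x = 3: f ≡ 0 at y ∈ {1}; g ≡ 0 at y ∈ ∅; common: ∅.
  x = 4: f ≡ 0 at y ∈ {5}; g ≡ 0 at y ∈ ∅; common: ∅.
  x = 5: f ≡ 0 at y ∈ {9}; g ≡ 0 at y ∈ {5, 7}; common: ∅.
  x = 6: f ≡ 0 at y ∈ {2}; g ≡ 0 at y ∈ {2, 8}; common: {2}.
  x = 7: f ≡ 0 at y ∈ {6}; g ≡ 0 at y ∈ ∅; common: ∅.
  x = 8: f ≡ 0 at y ∈ {10}; g ≡ 0 at y ∈ {0, 6}; common: ∅.
  x = 9: f ≡ 0 at y ∈ {3}; g ≡ 0 at y ∈ {1, 3}; common: {3}.
  x = 10: f ≡ 0 at y ∈ {7}; g ≡ 0 at y ∈ ∅; common: ∅.
Collecting: common zeros = {(6, 2), (9, 3)}, so the count is 2.
Comparison with the Bézout bound: 2 ≤ 2 = deg(f)·deg(g), as expected for curves with no common component (the bound is attained).


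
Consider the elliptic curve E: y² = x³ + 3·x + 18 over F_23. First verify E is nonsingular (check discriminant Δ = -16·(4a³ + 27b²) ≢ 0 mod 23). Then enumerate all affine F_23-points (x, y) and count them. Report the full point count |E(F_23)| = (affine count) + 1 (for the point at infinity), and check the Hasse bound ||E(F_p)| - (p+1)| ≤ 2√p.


Affine points = {(0, 8), (0, 15), (2, 3), (2, 20), (3, 10), (3, 13), (4, 5), (4, 18), (8, 5), (8, 18), (10, 6), (10, 17), (11, 5), (11, 18), (13, 0), (18, 4), (18, 19), (21, 2), (21, 21)}; affine count = 19; |E(F_23)| = 20.

Discriminant check: Δ ∝ 4a³ + 27b² = 4·3³ + 27·18² = 4·27 + 27·324 ≡ 1 (mod 23). Nonzero ⇒ E is nonsingular.
For each x ∈ F_23, compute rhs = x³ + 3·x + 18 mod 23, then count y ∈ F_23 with y² ≡ rhs.
  x = 0: rhs = 18, matching y values: 8, 15 (2 points).
  x = 1: rhs = 22, matching y values: none (0 points).
  x = 2: rhs = 9, matching y values: 3, 20 (2 points).
  x = 3: rhs = 8, matching y values: 10, 13 (2 points).
  x = 4: rhs = 2, matching y values: 5, 18 (2 points).
  x = 5: rhs = 20, matching y values: none (0 points).
  x = 6: rhs = 22, matching y values: none (0 points).
  x = 7: rhs = 14, matching y values: none (0 points).
  x = 8: rhs = 2, matching y values: 5, 18 (2 points).
  x = 9: rhs = 15, matching y values: none (0 points).
  x = 10: rhs = 13, matching y values: 6, 17 (2 points).
  x = 11: rhs = 2, matching y values: 5, 18 (2 points).
  x = 12: rhs = 11, matching y values: none (0 points).
  x = 13: rhs = 0, matching y values: 0 (1 points).
  x = 14: rhs = 21, matching y values: none (0 points).
  x = 15: rhs = 11, matching y values: none (0 points).
  x = 16: rhs = 22, matching y values: none (0 points).
  x = 17: rhs = 14, matching y values: none (0 points).
  x = 18: rhs = 16, matching y values: 4, 19 (2 points).
  x = 19: rhs = 11, matching y values: none (0 points).
  x = 20: rhs = 5, matching y values: none (0 points).
  x = 21: rhs = 4, matching y values: 2, 21 (2 points).
  x = 22: rhs = 14, matching y values: none (0 points).
Total affine count: 19.
Full point count |E(F_23)| = 19 + 1 = 20.
Hasse bound: |20 − (23+1)| = |-4| = 4 ≤ 2√23 ≈ 9.5917 ✓.


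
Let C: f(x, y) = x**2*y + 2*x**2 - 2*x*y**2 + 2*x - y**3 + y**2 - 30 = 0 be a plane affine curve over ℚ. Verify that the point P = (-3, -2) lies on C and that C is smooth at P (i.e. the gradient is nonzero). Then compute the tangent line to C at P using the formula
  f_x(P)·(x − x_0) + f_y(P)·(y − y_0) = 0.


Tangent line at P: -6*x - 31*y - 80 = 0.

Step 1: f(-3, -2) = 0, so P lies on C.
Step 2: partial derivatives
  f_x(x, y) = 2*x*y + 4*x - 2*y**2 + 2, f_y(x, y) = x**2 - 4*x*y - 3*y**2 + 2*y.
  f_x(P) = -6, f_y(P) = -31 (gradient nonzero, so P is smooth).
Step 3: tangent line at P: -6·(x − -3) + -31·(y − -2) = 0.
Expanding: -6*x - 31*y - 80 = 0.


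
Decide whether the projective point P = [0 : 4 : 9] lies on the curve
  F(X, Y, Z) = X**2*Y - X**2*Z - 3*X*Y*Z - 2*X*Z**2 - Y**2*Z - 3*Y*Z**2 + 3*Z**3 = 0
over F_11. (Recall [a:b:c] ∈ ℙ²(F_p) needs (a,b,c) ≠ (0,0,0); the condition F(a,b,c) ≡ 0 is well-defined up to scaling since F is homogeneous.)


F(0,4,9) ≡ 4 (mod 11); P is NOT on the curve.

Evaluate F(0, 4, 9) term-by-term (mod 11).
  X**2*Y ↦ 1·0·4·1 = 0
  -X**2*Z ↦ -1·0·1·9 = 0
  -3*X*Y*Z ↦ -3·0·4·9 = 0
  -2*X*Z**2 ↦ -2·0·1·81 = 0
  -Y**2*Z ↦ -1·1·16·9 = -144
  -3*Y*Z**2 ↦ -3·1·4·81 = -972
  3*Z**3 ↦ 3·1·1·729 = 2187
Sum: F(0, 4, 9) = (0) + (0) + (0) + (0) + (-144) + (-972) + (2187) = 1071.
Reducing mod 11: 1071 ≡ 4 (mod 11).
Since F(a, b, c) ≡ 4 ≠ 0 (mod 11), P does NOT lie on the curve.


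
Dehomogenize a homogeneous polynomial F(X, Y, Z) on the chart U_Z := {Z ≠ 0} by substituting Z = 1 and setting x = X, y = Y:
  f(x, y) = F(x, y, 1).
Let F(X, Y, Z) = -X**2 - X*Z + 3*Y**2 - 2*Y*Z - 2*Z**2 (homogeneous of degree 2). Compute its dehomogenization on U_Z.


f(x, y) = -x**2 - x + 3*y**2 - 2*y - 2

On U_Z we set Z = 1. Each monomial c·X^i·Y^j·Z^k in F becomes c·x^i·y^j·1^k = c·x^i·y^j.
Substituting Z = 1: F(X, Y, 1) = -x**2 - x + 3*y**2 - 2*y - 2.
Note: deg(f) ≤ deg(F) = 2; strict inequality happens when F is divisible by Z (lost terms).


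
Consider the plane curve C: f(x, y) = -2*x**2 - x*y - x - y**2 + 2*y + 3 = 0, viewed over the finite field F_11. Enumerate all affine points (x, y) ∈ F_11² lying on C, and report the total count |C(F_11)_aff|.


Affine F_11-points: {(0, 3), (0, 10), (1, 0), (1, 1), (2, 2), (2, 9), (4, 0), (4, 9), (9, 1), (9, 3)}; count = 10.

For each of the 121 pairs (x, y) ∈ F_11², evaluate f(x, y) mod 11. Record the zeros.
  x = 0: [0↦3, 1↦4, 2↦3, 3↦0, 4↦6, 5↦10, 6↦1, 7↦1, 8↦10, 9↦6, 10↦0]  zeros at y ∈ {3, 10}
  x = 1: [0↦0, 1↦0, 2↦9, 3↦5, 4↦10, 5↦2, 6↦3, 7↦2, 8↦10, 9↦5, 10↦9]  zeros at y ∈ {0, 1}
  x = 2: [0↦4, 1↦3, 2↦0, 3↦6, 4↦10, 5↦1, 6↦1, 7↦10, 8↦6, 9↦0, 10↦3]  zeros at y ∈ {2, 9}
  x = 3: [0↦4, 1↦2, 2↦9, 3↦3, 4↦6, 5↦7, 6↦6, 7↦3, 8↦9, 9↦2, 10↦4]  zeros at y ∈ ∅
  x = 4: [0↦0, 1↦8, 2↦3, 3↦7, 4↦9, 5↦9, 6↦7, 7↦3, 8↦8, 9↦0, 10↦1]  zeros at y ∈ {0, 9}
  x = 5: [0↦3, 1↦10, 2↦4, 3↦7, 4↦8, 5↦7, 6↦4, 7↦10, 8↦3, 9↦5, 10↦5]  zeros at y ∈ ∅
  x = 6: [0↦2, 1↦8, 2↦1, 3↦3, 4↦3, 5↦1, 6↦8, 7↦2, 8↦5, 9↦6, 10↦5]  zeros at y ∈ ∅
  x = 7: [0↦8, 1↦2, 2↦5, 3↦6, 4↦5, 5↦2, 6↦8, 7↦1, 8↦3, 9↦3, 10↦1]  zeros at y ∈ ∅
  x = 8: [0↦10, 1↦3, 2↦5, 3↦5, 4↦3, 5↦10, 6↦4, 7↦7, 8↦8, 9↦7, 10↦4]  zeros at y ∈ ∅
  x = 9: [0↦8, 1↦0, 2↦1, 3↦0, 4↦8, 5↦3, 6↦7, 7↦9, 8↦9, 9↦7, 10↦3]  zeros at y ∈ {1, 3}
  x = 10: [0↦2, 1↦4, 2↦4, 3↦2, 4↦9, 5↦3, 6↦6, 7↦7, 8↦6, 9↦3, 10↦9]  zeros at y ∈ ∅
Collecting zeros: affine points = {(0, 3), (0, 10), (1, 0), (1, 1), (2, 2), (2, 9), (4, 0), (4, 9), (9, 1), (9, 3)}.
Total count |C(F_11)_aff| = 10.


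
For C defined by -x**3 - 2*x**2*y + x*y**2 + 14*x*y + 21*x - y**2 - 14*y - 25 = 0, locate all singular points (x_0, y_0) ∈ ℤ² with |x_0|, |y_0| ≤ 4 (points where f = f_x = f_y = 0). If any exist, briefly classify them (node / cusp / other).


Singular points: {(2, -3)}; classification: cusp.

Compute partial derivatives:
  f_x = -3*x**2 - 4*x*y + y**2 + 14*y + 21.
  f_y = -2*x**2 + 2*x*y + 14*x - 2*y - 14.
Scan x_0 ∈ {−4, ..., 4}. For each x_0, f_y(x_0, y) is a polynomial in y; find its integer roots y ∈ {−4, ..., 4}, then test f_x and f at those candidates.
  x = -4: f_y(-4, y) = -10*y - 102; no integer root y with |y| ≤ 4.
  x = -3: f_y(-3, y) = -8*y - 74; no integer root y with |y| ≤ 4.
  x = -2: f_y(-2, y) = -6*y - 50; no integer root y with |y| ≤ 4.
  x = -1: f_y(-1, y) = -4*y - 30; no integer root y with |y| ≤ 4.
  x = 0: f_y(0, y) = -2*y - 14; no integer root y with |y| ≤ 4.
  x = 1: f_y(1, y) = -2; no integer root y with |y| ≤ 4.
  x = 2: f_y(2, y) = 2*y + 6; vanishes at y ∈ {-3}. (2, -3): f_x = 0, f = 0 — SINGULAR.
  x = 3: f_y(3, y) = 4*y + 10; no integer root y with |y| ≤ 4.
  x = 4: f_y(4, y) = 6*y + 10; no integer root y with |y| ≤ 4.
Only singular point on the grid: (2, -3).
Classify: substitute x = 2 + u, y = -3 + v and expand: f = -u**3 - 2*u**2*v + u*v**2 + v**2.
No constant or linear terms (consistent with a singular point). Quadratic part: v**2. Cubic part: -u**3 - 2*u**2*v + u*v**2.
The quadratic part v**2 is a perfect square, so there is a single (double) tangent line v = 0, i.e. y = -3. Restricting the cubic part to that line (v = 0) leaves -u**3 ≠ 0, so f is not divisible by v and the branch is v² ≈ u**3 to lowest order — this is a cusp.
Classification: cusp.


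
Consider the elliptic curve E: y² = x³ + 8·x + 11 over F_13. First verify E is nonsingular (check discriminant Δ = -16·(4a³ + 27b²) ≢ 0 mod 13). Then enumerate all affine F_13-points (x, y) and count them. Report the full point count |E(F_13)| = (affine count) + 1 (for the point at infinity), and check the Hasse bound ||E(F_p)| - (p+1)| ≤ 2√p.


Affine points = {(2, 3), (2, 10), (3, 6), (3, 7), (4, 4), (4, 9), (10, 5), (10, 8), (11, 0)}; affine count = 9; |E(F_13)| = 10.

Discriminant check: Δ ∝ 4a³ + 27b² = 4·8³ + 27·11² = 4·512 + 27·121 ≡ 11 (mod 13). Nonzero ⇒ E is nonsingular.
For each x ∈ F_13, compute rhs = x³ + 8·x + 11 mod 13, then count y ∈ F_13 with y² ≡ rhs.
  x = 0: rhs = 11, matching y values: none (0 points).
  x = 1: rhs = 7, matching y values: none (0 points).
  x = 2: rhs = 9, matching y values: 3, 10 (2 points).
  x = 3: rhs = 10, matching y values: 6, 7 (2 points).
  x = 4: rhs = 3, matching y values: 4, 9 (2 points).
  x = 5: rhs = 7, matching y values: none (0 points).
  x = 6: rhs = 2, matching y values: none (0 points).
  x = 7: rhs = 7, matching y values: none (0 points).
  x = 8: rhs = 2, matching y values: none (0 points).
  x = 9: rhs = 6, matching y values: none (0 points).
  x = 10: rhs = 12, matching y values: 5, 8 (2 points).
  x = 11: rhs = 0, matching y values: 0 (1 points).
  x = 12: rhs = 2, matching y values: none (0 points).
Total affine count: 9.
Full point count |E(F_13)| = 9 + 1 = 10.
Hasse bound: |10 − (13+1)| = |-4| = 4 ≤ 2√13 ≈ 7.2111 ✓.


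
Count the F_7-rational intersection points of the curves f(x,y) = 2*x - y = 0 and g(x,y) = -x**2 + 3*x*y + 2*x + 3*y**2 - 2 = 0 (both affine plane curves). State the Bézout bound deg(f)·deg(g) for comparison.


Common zeros: {(2, 4)}; count = 1; Bézout bound = 2.

deg(f) = 1, deg(g) = 2, so Bézout bound = 2.
Scan x ∈ F_7. For each x, list the y ∈ F_7 with f(x, y) ≡ 0 and those with g(x, y) ≡ 0 (mod 7); the common zeros in that column are the intersection.
  x = 0: f ≡ 0 at y ∈ {0}; g ≡ 0 at y ∈ ∅; common: ∅.
  x = 1: f ≡ 0 at y ∈ {2}; g ≡ 0 at y ∈ {3}; common: ∅.
  x = 2: f ≡ 0 at y ∈ {4}; g ≡ 0 at y ∈ {1, 4}; common: {4}.
  x = 3: f ≡ 0 at y ∈ {6}; g ≡ 0 at y ∈ {1, 3}; common: ∅.
  x = 4: f ≡ 0 at y ∈ {1}; g ≡ 0 at y ∈ ∅; common: ∅.
  x = 5: f ≡ 0 at y ∈ {3}; g ≡ 0 at y ∈ {4, 5}; common: ∅.
  x = 6: f ≡ 0 at y ∈ {5}; g ≡ 0 at y ∈ ∅; common: ∅.
Collecting: common zeros = {(2, 4)}, so the count is 1.
Comparison with the Bézout bound: 1 ≤ 2 = deg(f)·deg(g), as expected for curves with no common component (the affine F_7-count falls short of the bound because intersections may lie at infinity, over extension fields, or carry multiplicity).
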